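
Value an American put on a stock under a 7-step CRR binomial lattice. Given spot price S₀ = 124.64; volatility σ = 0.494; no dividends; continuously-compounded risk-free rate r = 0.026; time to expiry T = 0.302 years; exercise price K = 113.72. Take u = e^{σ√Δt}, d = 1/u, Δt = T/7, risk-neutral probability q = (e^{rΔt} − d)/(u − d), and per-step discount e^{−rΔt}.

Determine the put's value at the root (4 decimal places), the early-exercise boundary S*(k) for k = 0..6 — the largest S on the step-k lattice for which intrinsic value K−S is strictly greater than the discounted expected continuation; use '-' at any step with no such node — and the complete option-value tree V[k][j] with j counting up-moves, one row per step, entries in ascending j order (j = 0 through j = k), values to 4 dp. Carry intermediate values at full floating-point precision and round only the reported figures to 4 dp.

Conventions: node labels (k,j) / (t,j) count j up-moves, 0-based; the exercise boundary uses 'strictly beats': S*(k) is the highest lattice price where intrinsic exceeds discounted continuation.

price = 7.5924
boundary = - - - - 82.6816 91.6160 101.5157
tree:
7.5924
11.3624 3.5231
16.5172 5.8009 1.0620
23.1591 9.3555 1.9610 0.0900
31.0384 14.6716 3.6144 0.1732 0.0000
39.1014 22.1040 6.6487 0.3334 0.0000 0.0000
46.3782 31.0384 12.2043 0.6416 0.0000 0.0000 0.0000
52.9453 39.1014 22.1040 1.2348 0.0000 0.0000 0.0000 0.0000

Δt=0.04314, u=1.10806, d=0.90248, q=0.47983, disc=e^(-rΔt)=0.99888
k=7 terminal: V=max(K-S,0) → 52.9453 39.1014 22.1040 1.2348 0.0000 0.0000 0.0000 0.0000
k=6: j=0 S=67.3418 intr=46.3782 cont=46.2507 V=46.3782[EX]; j=1 S=82.6816 intr=31.0384 cont=30.9109 V=31.0384[EX]; j=2 S=101.5157 intr=12.2043 cont=12.0768 V=12.2043[EX]; j=3 S=124.6400 intr=0.0000 cont=0.6416 V=0.6416[hold]; j=4 S=153.0318 intr=0.0000 cont=0.0000 V=0.0000[hold]; j=5 S=187.8910 intr=0.0000 cont=0.0000 V=0.0000[hold]; j=6 S=230.6907 intr=0.0000 cont=0.0000 V=0.0000[hold]  S*(6)=101.5157
k=5: j=0 S=74.6186 intr=39.1014 cont=38.9739 V=39.1014[EX]; j=1 S=91.6160 intr=22.1040 cont=21.9766 V=22.1040[EX]; j=2 S=112.4852 intr=1.2348 cont=6.6487 V=6.6487[hold]; j=3 S=138.1082 intr=0.0000 cont=0.3334 V=0.3334[hold]; j=4 S=169.5679 intr=0.0000 cont=0.0000 V=0.0000[hold]; j=5 S=208.1939 intr=0.0000 cont=0.0000 V=0.0000[hold]  S*(5)=91.6160
k=4: j=0 S=82.6816 intr=31.0384 cont=30.9109 V=31.0384[EX]; j=1 S=101.5157 intr=12.2043 cont=14.6716 V=14.6716[hold]; j=2 S=124.6400 intr=0.0000 cont=3.6144 V=3.6144[hold]; j=3 S=153.0318 intr=0.0000 cont=0.1732 V=0.1732[hold]; j=4 S=187.8910 intr=0.0000 cont=0.0000 V=0.0000[hold]  S*(4)=82.6816
k=3: j=0 S=91.6160 intr=22.1040 cont=23.1591 V=23.1591[hold]; j=1 S=112.4852 intr=1.2348 cont=9.3555 V=9.3555[hold]; j=2 S=138.1082 intr=0.0000 cont=1.9610 V=1.9610[hold]; j=3 S=169.5679 intr=0.0000 cont=0.0900 V=0.0900[hold]  S*(3)=-
k=2: j=0 S=101.5157 intr=12.2043 cont=16.5172 V=16.5172[hold]; j=1 S=124.6400 intr=0.0000 cont=5.8009 V=5.8009[hold]; j=2 S=153.0318 intr=0.0000 cont=1.0620 V=1.0620[hold]  S*(2)=-
k=1: j=0 S=112.4852 intr=1.2348 cont=11.3624 V=11.3624[hold]; j=1 S=138.1082 intr=0.0000 cont=3.5231 V=3.5231[hold]  S*(1)=-
k=0: j=0 S=124.6400 intr=0.0000 cont=7.5924 V=7.5924[hold]  S*(0)=-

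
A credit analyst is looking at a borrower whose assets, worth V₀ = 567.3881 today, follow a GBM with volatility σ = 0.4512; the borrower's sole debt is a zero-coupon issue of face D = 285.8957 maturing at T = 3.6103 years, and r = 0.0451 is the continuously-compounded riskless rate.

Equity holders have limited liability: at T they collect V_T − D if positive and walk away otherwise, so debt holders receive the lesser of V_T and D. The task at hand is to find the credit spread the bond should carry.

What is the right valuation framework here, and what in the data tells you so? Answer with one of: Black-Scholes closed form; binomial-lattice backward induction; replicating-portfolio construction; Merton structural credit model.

framework: Merton structural credit model

Key observation: the data describe a firm's assets (V₀ = 567.3881, GBM) and a single zero-coupon debt of face 285.8957, so credit quantities follow from equity-as-call in the structural model.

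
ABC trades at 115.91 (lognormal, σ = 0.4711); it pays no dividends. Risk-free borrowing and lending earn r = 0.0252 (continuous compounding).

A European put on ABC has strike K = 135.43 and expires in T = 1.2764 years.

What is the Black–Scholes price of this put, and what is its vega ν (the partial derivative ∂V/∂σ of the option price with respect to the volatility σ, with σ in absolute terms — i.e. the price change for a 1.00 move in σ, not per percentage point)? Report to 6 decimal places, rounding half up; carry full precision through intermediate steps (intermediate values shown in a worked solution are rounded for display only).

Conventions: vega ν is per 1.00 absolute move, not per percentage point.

σ√T = 0.4711·√1.2764 = 0.532239
d₁ = (ln(S/K) + (r+σ²/2)T) / (σ√T) = (ln(115.91/135.43) + (0.0252+0.4711²/2)·1.2764) / 0.532239 = (-0.155641 + 0.173804) / 0.532239 = 0.034127
d₂ = d₁ − σ√T = 0.034127 − 0.532239 = -0.498112
e^{−rT} = 0.968347
N(−d₁) = 0.486388,  N(−d₂) = 0.690798
Put price V = K·e^{−rT}·N(−d₂) − S·N(−d₁) = 90.593378 − 56.377248 = 34.216130
φ(d₁) = (1/√(2π))·e^{−d₁²/2} = 0.398710
ν = S·φ(d₁)·√T = 52.212138

price = 34.216130
ν = 52.212138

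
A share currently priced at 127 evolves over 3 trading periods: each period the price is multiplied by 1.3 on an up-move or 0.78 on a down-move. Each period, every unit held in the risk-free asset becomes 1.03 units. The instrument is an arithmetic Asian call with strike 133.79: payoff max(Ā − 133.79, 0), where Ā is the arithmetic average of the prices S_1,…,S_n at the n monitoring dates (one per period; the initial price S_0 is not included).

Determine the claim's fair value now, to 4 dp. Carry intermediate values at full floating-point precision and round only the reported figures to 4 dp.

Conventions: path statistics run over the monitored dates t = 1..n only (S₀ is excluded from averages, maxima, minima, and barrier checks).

Under the martingale measure an up-move has probability p* = 0.4808; value the claim as the probability-weighted average of per-path payoffs, discounted 3 periods at R = 1.03.
Enumerate all 2^3 = 8 price paths (U = up ×1.3, D = down ×0.78); each path with k up-moves has probability p*^k·(1−p*)^(3−k).
DDD: Ā=78.8650, payoff=0.0000, prob=0.139985
UDD: Ā=131.4416, payoff=0.0000, prob=0.129616
DUD: Ā=109.4283, payoff=0.0000, prob=0.129616
UUD: Ā=182.3805, payoff=48.5905, prob=0.120015
DDU: Ā=92.2579, payoff=0.0000, prob=0.129616
UDU: Ā=153.7631, payoff=19.9731, prob=0.120015
DUU: Ā=131.7498, payoff=0.0000, prob=0.120015
UUU: Ā=219.5830, payoff=85.7930, prob=0.111125
Price = Σ prob·payoff / R^3 = 17.762335 / 1.092727 = 16.2551

price = 16.2551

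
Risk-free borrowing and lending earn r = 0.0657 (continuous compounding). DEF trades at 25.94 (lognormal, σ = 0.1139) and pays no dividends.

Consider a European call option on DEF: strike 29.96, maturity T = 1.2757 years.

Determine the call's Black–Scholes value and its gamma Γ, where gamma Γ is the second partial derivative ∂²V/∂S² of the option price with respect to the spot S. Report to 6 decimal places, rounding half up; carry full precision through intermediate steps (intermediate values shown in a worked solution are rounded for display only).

σ√T = 0.1139·√1.2757 = 0.128647
d₁ = (ln(S/K) + (r+σ²/2)T) / (σ√T) = (ln(25.94/29.96) + (0.0657+0.1139²/2)·1.2757) / 0.128647 = (-0.144077 + 0.092088) / 0.128647 = -0.404119
d₂ = d₁ − σ√T = -0.404119 − 0.128647 = -0.532766
e^{−rT} = 0.919603
N(d₁) = 0.343063,  N(d₂) = 0.297098
Call price V = S·N(d₁) − K·e^{−rT}·N(d₂) = 8.899042 − 8.185432 = 0.713610
φ(d₁) = (1/√(2π))·e^{−d₁²/2} = 0.367661
Γ = φ(d₁) / (S·σ·√T) = 0.110174

price = 0.713610
Γ = 0.110174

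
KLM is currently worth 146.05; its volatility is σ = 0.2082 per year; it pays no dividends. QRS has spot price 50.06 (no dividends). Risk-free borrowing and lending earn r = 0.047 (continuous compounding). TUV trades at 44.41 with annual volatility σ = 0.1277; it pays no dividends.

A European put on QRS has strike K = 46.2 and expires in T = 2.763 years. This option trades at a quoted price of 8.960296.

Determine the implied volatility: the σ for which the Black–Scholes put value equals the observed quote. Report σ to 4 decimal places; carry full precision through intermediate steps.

At σ = 0.4499 the Black–Scholes value reproduces the quote:
σ√T = 0.4499·√2.763 = 0.747836
d₁ = (ln(S/K) + (r+σ²/2)T) / (σ√T) = (ln(50.06/46.2) + (0.047+0.4499²/2)·2.763) / 0.747836 = (0.080242 + 0.409490) / 0.747836 = 0.654867
d₂ = d₁ − σ√T = 0.654867 − 0.747836 = -0.092969
e^{−rT} = 0.878217
N(−d₁) = 0.256277,  N(−d₂) = 0.537036
V = K·e^{−rT}·N(−d₂) − S·N(−d₁) = 21.789514 − 12.829217 = 8.960296 (matching the quote); vega is positive throughout, so no other σ reproduces this price

sigma = 0.4499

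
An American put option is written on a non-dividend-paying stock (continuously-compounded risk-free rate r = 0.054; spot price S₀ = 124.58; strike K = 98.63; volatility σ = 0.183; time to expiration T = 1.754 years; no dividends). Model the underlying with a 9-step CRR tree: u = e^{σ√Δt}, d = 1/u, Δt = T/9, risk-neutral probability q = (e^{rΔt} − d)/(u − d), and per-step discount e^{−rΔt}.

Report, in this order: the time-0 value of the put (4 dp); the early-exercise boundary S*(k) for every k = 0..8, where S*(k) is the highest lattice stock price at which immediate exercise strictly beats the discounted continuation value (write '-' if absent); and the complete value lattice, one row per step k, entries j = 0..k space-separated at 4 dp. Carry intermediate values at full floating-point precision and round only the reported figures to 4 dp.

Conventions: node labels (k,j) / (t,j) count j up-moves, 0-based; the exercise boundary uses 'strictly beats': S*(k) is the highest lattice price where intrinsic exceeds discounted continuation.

Δt=0.19489  u=1.08414  d=0.92239  q=0.54522  discount=0.98953
step 9 (expiry): payoffs max(K−S,0) = 38.4187 27.8600 15.4497 0.8632 0.0000 0.0000 0.0000 0.0000 0.0000 0.0000
step 8: (k=8,j=0): S=65.2775, K−S=33.3525, hold=32.3200 ⇒ V=33.3525 exercise | (k=8,j=1): S=76.7246, K−S=21.9054, hold=20.8728 ⇒ V=21.9054 exercise | (k=8,j=2): S=90.1791, K−S=8.4509, hold=7.4184 ⇒ V=8.4509 exercise | (k=8,j=3): S=105.9930, K−S=0.0000, hold=0.3884 ⇒ V=0.3884 continue | (k=8,j=4): S=124.5800, K−S=0.0000, hold=0.0000 ⇒ V=0.0000 continue | (k=8,j=5): S=146.4264, K−S=0.0000, hold=0.0000 ⇒ V=0.0000 continue | (k=8,j=6): S=172.1039, K−S=0.0000, hold=0.0000 ⇒ V=0.0000 continue | (k=8,j=7): S=202.2842, K−S=0.0000, hold=0.0000 ⇒ V=0.0000 continue | (k=8,j=8): S=237.7569, K−S=0.0000, hold=0.0000 ⇒ V=0.0000 continue  boundary S*=90.1791
step 7: (k=7,j=0): S=70.7700, K−S=27.8600, hold=26.8275 ⇒ V=27.8600 exercise | (k=7,j=1): S=83.1803, K−S=15.4497, hold=14.4172 ⇒ V=15.4497 exercise | (k=7,j=2): S=97.7668, K−S=0.8632, hold=4.0126 ⇒ V=4.0126 continue | (k=7,j=3): S=114.9113, K−S=0.0000, hold=0.1748 ⇒ V=0.1748 continue | (k=7,j=4): S=135.0622, K−S=0.0000, hold=0.0000 ⇒ V=0.0000 continue | (k=7,j=5): S=158.7469, K−S=0.0000, hold=0.0000 ⇒ V=0.0000 continue | (k=7,j=6): S=186.5848, K−S=0.0000, hold=0.0000 ⇒ V=0.0000 continue | (k=7,j=7): S=219.3045, K−S=0.0000, hold=0.0000 ⇒ V=0.0000 continue  boundary S*=83.1803
step 6: (k=6,j=0): S=76.7246, K−S=21.9054, hold=20.8728 ⇒ V=21.9054 exercise | (k=6,j=1): S=90.1791, K−S=8.4509, hold=9.1175 ⇒ V=9.1175 continue | (k=6,j=2): S=105.9930, K−S=0.0000, hold=1.9001 ⇒ V=1.9001 continue | (k=6,j=3): S=124.5800, K−S=0.0000, hold=0.0787 ⇒ V=0.0787 continue | (k=6,j=4): S=146.4264, K−S=0.0000, hold=0.0000 ⇒ V=0.0000 continue | (k=6,j=5): S=172.1039, K−S=0.0000, hold=0.0000 ⇒ V=0.0000 continue | (k=6,j=6): S=202.2842, K−S=0.0000, hold=0.0000 ⇒ V=0.0000 continue  boundary S*=76.7246
step 5: (k=5,j=0): S=83.1803, K−S=15.4497, hold=14.7768 ⇒ V=15.4497 exercise | (k=5,j=1): S=97.7668, K−S=0.8632, hold=5.1282 ⇒ V=5.1282 continue | (k=5,j=2): S=114.9113, K−S=0.0000, hold=0.8975 ⇒ V=0.8975 continue | (k=5,j=3): S=135.0622, K−S=0.0000, hold=0.0354 ⇒ V=0.0354 continue | (k=5,j=4): S=158.7469, K−S=0.0000, hold=0.0000 ⇒ V=0.0000 continue | (k=5,j=5): S=186.5848, K−S=0.0000, hold=0.0000 ⇒ V=0.0000 continue  boundary S*=83.1803
step 4: (k=4,j=0): S=90.1791, K−S=8.4509, hold=9.7194 ⇒ V=9.7194 continue | (k=4,j=1): S=105.9930, K−S=0.0000, hold=2.7920 ⇒ V=2.7920 continue | (k=4,j=2): S=124.5800, K−S=0.0000, hold=0.4230 ⇒ V=0.4230 continue | (k=4,j=3): S=146.4264, K−S=0.0000, hold=0.0159 ⇒ V=0.0159 continue | (k=4,j=4): S=172.1039, K−S=0.0000, hold=0.0000 ⇒ V=0.0000 continue  boundary S*=-
step 3: (k=3,j=0): S=97.7668, K−S=0.8632, hold=5.8802 ⇒ V=5.8802 continue | (k=3,j=1): S=114.9113, K−S=0.0000, hold=1.4847 ⇒ V=1.4847 continue | (k=3,j=2): S=135.0622, K−S=0.0000, hold=0.1990 ⇒ V=0.1990 continue | (k=3,j=3): S=158.7469, K−S=0.0000, hold=0.0072 ⇒ V=0.0072 continue  boundary S*=-
step 2: (k=2,j=0): S=105.9930, K−S=0.0000, hold=3.4472 ⇒ V=3.4472 continue | (k=2,j=1): S=124.5800, K−S=0.0000, hold=0.7755 ⇒ V=0.7755 continue | (k=2,j=2): S=146.4264, K−S=0.0000, hold=0.0934 ⇒ V=0.0934 continue  boundary S*=-
step 1: (k=1,j=0): S=114.9113, K−S=0.0000, hold=1.9697 ⇒ V=1.9697 continue | (k=1,j=1): S=135.0622, K−S=0.0000, hold=0.3994 ⇒ V=0.3994 continue  boundary S*=-
step 0: (k=0,j=0): S=124.5800, K−S=0.0000, hold=1.1018 ⇒ V=1.1018 continue  boundary S*=-

price = 1.1018
boundary = - - - - - 83.1803 76.7246 83.1803 90.1791
tree:
1.1018
1.9697 0.3994
3.4472 0.7755 0.0934
5.8802 1.4847 0.1990 0.0072
9.7194 2.7920 0.4230 0.0159 0.0000
15.4497 5.1282 0.8975 0.0354 0.0000 0.0000
21.9054 9.1175 1.9001 0.0787 0.0000 0.0000 0.0000
27.8600 15.4497 4.0126 0.1748 0.0000 0.0000 0.0000 0.0000
33.3525 21.9054 8.4509 0.3884 0.0000 0.0000 0.0000 0.0000 0.0000
38.4187 27.8600 15.4497 0.8632 0.0000 0.0000 0.0000 0.0000 0.0000 0.0000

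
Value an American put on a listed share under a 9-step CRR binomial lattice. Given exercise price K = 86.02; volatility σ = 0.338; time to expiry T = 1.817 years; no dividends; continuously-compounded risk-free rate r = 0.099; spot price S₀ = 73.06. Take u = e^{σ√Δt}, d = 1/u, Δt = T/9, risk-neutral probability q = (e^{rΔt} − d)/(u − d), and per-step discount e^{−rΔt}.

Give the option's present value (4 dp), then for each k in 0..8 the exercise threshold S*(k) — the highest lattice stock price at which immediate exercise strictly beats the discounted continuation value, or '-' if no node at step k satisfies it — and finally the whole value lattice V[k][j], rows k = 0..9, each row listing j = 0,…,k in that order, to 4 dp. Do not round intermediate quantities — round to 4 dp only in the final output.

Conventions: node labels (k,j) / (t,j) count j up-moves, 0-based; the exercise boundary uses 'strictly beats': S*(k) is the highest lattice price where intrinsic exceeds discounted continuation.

price = 15.9394
boundary = - 62.7658 53.9221 62.7658 53.9221 62.7658 53.9221 62.7658 73.0600
tree:
15.9394
23.2542 10.0178
32.0979 15.5106 5.4965
39.6955 23.2542 9.1898 2.4092
46.2227 32.0979 14.8989 4.4438 0.6848
51.8301 39.6955 23.2542 8.0085 1.4310 0.0447
56.6475 46.2227 32.0979 13.9758 2.9869 0.0966 0.0000
60.7861 51.8301 39.6955 23.2542 6.2261 0.2090 0.0000 0.0000
64.3416 56.6475 46.2227 32.0979 12.9600 0.4519 0.0000 0.0000 0.0000
67.3961 60.7861 51.8301 39.6955 23.2542 0.9775 0.0000 0.0000 0.0000 0.0000

Δt=0.20189, u=1.16401, d=0.85910, q=0.52832, disc=e^(-rΔt)=0.98021
k=9 terminal: V=max(K-S,0) → 67.3961 60.7861 51.8301 39.6955 23.2542 0.9775 0.0000 0.0000 0.0000 0.0000
k=8: j=0 S=21.6784 intr=64.3416 cont=62.6393 V=64.3416[EX]; j=1 S=29.3725 intr=56.6475 cont=54.9453 V=56.6475[EX]; j=2 S=39.7973 intr=46.2227 cont=44.5205 V=46.2227[EX]; j=3 S=53.9221 intr=32.0979 cont=30.3957 V=32.0979[EX]; j=4 S=73.0600 intr=12.9600 cont=11.2578 V=12.9600[EX]; j=5 S=98.9903 intr=0.0000 cont=0.4519 V=0.4519[hold]; j=6 S=134.1237 intr=0.0000 cont=0.0000 V=0.0000[hold]; j=7 S=181.7265 intr=0.0000 cont=0.0000 V=0.0000[hold]; j=8 S=246.2245 intr=0.0000 cont=0.0000 V=0.0000[hold]  S*(8)=73.0600
k=7: j=0 S=25.2339 intr=60.7861 cont=59.0839 V=60.7861[EX]; j=1 S=34.1899 intr=51.8301 cont=50.1279 V=51.8301[EX]; j=2 S=46.3245 intr=39.6955 cont=37.9933 V=39.6955[EX]; j=3 S=62.7658 intr=23.2542 cont=21.5520 V=23.2542[EX]; j=4 S=85.0425 intr=0.9775 cont=6.2261 V=6.2261[hold]; j=5 S=115.2256 intr=0.0000 cont=0.2090 V=0.2090[hold]; j=6 S=156.1212 intr=0.0000 cont=0.0000 V=0.0000[hold]; j=7 S=211.5314 intr=0.0000 cont=0.0000 V=0.0000[hold]  S*(7)=62.7658
k=6: j=0 S=29.3725 intr=56.6475 cont=54.9453 V=56.6475[EX]; j=1 S=39.7973 intr=46.2227 cont=44.5205 V=46.2227[EX]; j=2 S=53.9221 intr=32.0979 cont=30.3957 V=32.0979[EX]; j=3 S=73.0600 intr=12.9600 cont=13.9758 V=13.9758[hold]; j=4 S=98.9903 intr=0.0000 cont=2.9869 V=2.9869[hold]; j=5 S=134.1237 intr=0.0000 cont=0.0966 V=0.0966[hold]; j=6 S=181.7265 intr=0.0000 cont=0.0000 V=0.0000[hold]  S*(6)=53.9221
k=5: j=0 S=34.1899 intr=51.8301 cont=50.1279 V=51.8301[EX]; j=1 S=46.3245 intr=39.6955 cont=37.9933 V=39.6955[EX]; j=2 S=62.7658 intr=23.2542 cont=22.0780 V=23.2542[EX]; j=3 S=85.0425 intr=0.9775 cont=8.0085 V=8.0085[hold]; j=4 S=115.2256 intr=0.0000 cont=1.4310 V=1.4310[hold]; j=5 S=156.1212 intr=0.0000 cont=0.0447 V=0.0447[hold]  S*(5)=62.7658
k=4: j=0 S=39.7973 intr=46.2227 cont=44.5205 V=46.2227[EX]; j=1 S=53.9221 intr=32.0979 cont=30.3957 V=32.0979[EX]; j=2 S=73.0600 intr=12.9600 cont=14.8989 V=14.8989[hold]; j=3 S=98.9903 intr=0.0000 cont=4.4438 V=4.4438[hold]; j=4 S=134.1237 intr=0.0000 cont=0.6848 V=0.6848[hold]  S*(4)=53.9221
k=3: j=0 S=46.3245 intr=39.6955 cont=37.9933 V=39.6955[EX]; j=1 S=62.7658 intr=23.2542 cont=22.5560 V=23.2542[EX]; j=2 S=85.0425 intr=0.9775 cont=9.1898 V=9.1898[hold]; j=3 S=115.2256 intr=0.0000 cont=2.4092 V=2.4092[hold]  S*(3)=62.7658
k=2: j=0 S=53.9221 intr=32.0979 cont=30.3957 V=32.0979[EX]; j=1 S=73.0600 intr=12.9600 cont=15.5106 V=15.5106[hold]; j=2 S=98.9903 intr=0.0000 cont=5.4965 V=5.4965[hold]  S*(2)=53.9221
k=1: j=0 S=62.7658 intr=23.2542 cont=22.8728 V=23.2542[EX]; j=1 S=85.0425 intr=0.9775 cont=10.0178 V=10.0178[hold]  S*(1)=62.7658
k=0: j=0 S=73.0600 intr=12.9600 cont=15.9394 V=15.9394[hold]  S*(0)=-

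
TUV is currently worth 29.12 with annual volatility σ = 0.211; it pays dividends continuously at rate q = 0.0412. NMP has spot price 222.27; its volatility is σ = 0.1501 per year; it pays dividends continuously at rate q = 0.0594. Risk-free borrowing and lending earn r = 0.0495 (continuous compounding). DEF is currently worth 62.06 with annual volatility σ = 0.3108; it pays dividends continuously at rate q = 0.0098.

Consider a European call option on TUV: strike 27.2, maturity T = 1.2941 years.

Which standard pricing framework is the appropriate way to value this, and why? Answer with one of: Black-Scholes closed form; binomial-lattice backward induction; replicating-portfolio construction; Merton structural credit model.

framework: Black-Scholes closed form

Key observation: the instrument is a plain European call (strike 27.2) on a lognormal asset; the exact continuous-time formula applies directly.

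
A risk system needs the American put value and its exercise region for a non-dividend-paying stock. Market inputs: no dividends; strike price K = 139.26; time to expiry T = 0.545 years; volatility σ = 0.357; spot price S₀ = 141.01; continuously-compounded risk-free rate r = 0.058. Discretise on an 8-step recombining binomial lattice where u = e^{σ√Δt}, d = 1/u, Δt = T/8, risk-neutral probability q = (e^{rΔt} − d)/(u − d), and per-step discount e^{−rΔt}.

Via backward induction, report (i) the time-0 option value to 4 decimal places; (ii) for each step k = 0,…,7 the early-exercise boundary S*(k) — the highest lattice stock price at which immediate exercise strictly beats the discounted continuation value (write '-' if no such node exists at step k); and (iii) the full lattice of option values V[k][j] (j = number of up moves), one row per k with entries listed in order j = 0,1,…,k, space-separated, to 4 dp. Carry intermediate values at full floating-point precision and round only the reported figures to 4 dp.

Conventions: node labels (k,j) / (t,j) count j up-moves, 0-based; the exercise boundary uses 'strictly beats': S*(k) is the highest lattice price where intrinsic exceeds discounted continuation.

price = 11.8077
boundary = - - - 106.6222 97.1360 106.6222 117.0348 106.6222
tree:
11.8077
17.1561 6.5088
24.1217 10.2691 2.7691
32.6378 15.7268 4.8478 0.6951
42.1240 23.2014 8.3154 1.3900 0.0000
50.7662 32.6378 13.8712 2.7796 0.0000 0.0000
58.6395 42.1240 22.2252 5.5582 0.0000 0.0000 0.0000
65.8124 50.7662 32.6378 11.1145 0.0000 0.0000 0.0000 0.0000
72.3470 58.6395 42.1240 22.2252 0.0000 0.0000 0.0000 0.0000 0.0000

Δt=0.06813  u=1.09766  d=0.91103  q=0.49794  discount=0.99606
step 8 (expiry): payoffs max(K−S,0) = 72.3470 58.6395 42.1240 22.2252 0.0000 0.0000 0.0000 0.0000 0.0000
step 7: (k=7,j=0): S=73.4476, K−S=65.8124, hold=65.2632 ⇒ V=65.8124 exercise | (k=7,j=1): S=88.4938, K−S=50.7662, hold=50.2171 ⇒ V=50.7662 exercise | (k=7,j=2): S=106.6222, K−S=32.6378, hold=32.0886 ⇒ V=32.6378 exercise | (k=7,j=3): S=128.4643, K−S=10.7957, hold=11.1145 ⇒ V=11.1145 continue | (k=7,j=4): S=154.7809, K−S=0.0000, hold=0.0000 ⇒ V=0.0000 continue | (k=7,j=5): S=186.4886, K−S=0.0000, hold=0.0000 ⇒ V=0.0000 continue | (k=7,j=6): S=224.6918, K−S=0.0000, hold=0.0000 ⇒ V=0.0000 continue | (k=7,j=7): S=270.7211, K−S=0.0000, hold=0.0000 ⇒ V=0.0000 continue  boundary S*=106.6222
step 6: (k=6,j=0): S=80.6205, K−S=58.6395, hold=58.0904 ⇒ V=58.6395 exercise | (k=6,j=1): S=97.1360, K−S=42.1240, hold=41.5749 ⇒ V=42.1240 exercise | (k=6,j=2): S=117.0348, K−S=22.2252, hold=21.8341 ⇒ V=22.2252 exercise | (k=6,j=3): S=141.0100, K−S=0.0000, hold=5.5582 ⇒ V=5.5582 continue | (k=6,j=4): S=169.8966, K−S=0.0000, hold=0.0000 ⇒ V=0.0000 continue | (k=6,j=5): S=204.7009, K−S=0.0000, hold=0.0000 ⇒ V=0.0000 continue | (k=6,j=6): S=246.6349, K−S=0.0000, hold=0.0000 ⇒ V=0.0000 continue  boundary S*=117.0348
step 5: (k=5,j=0): S=88.4938, K−S=50.7662, hold=50.2171 ⇒ V=50.7662 exercise | (k=5,j=1): S=106.6222, K−S=32.6378, hold=32.0886 ⇒ V=32.6378 exercise | (k=5,j=2): S=128.4643, K−S=10.7957, hold=13.8712 ⇒ V=13.8712 continue | (k=5,j=3): S=154.7809, K−S=0.0000, hold=2.7796 ⇒ V=2.7796 continue | (k=5,j=4): S=186.4886, K−S=0.0000, hold=0.0000 ⇒ V=0.0000 continue | (k=5,j=5): S=224.6918, K−S=0.0000, hold=0.0000 ⇒ V=0.0000 continue  boundary S*=106.6222
step 4: (k=4,j=0): S=97.1360, K−S=42.1240, hold=41.5749 ⇒ V=42.1240 exercise | (k=4,j=1): S=117.0348, K−S=22.2252, hold=23.2014 ⇒ V=23.2014 continue | (k=4,j=2): S=141.0100, K−S=0.0000, hold=8.3154 ⇒ V=8.3154 continue | (k=4,j=3): S=169.8966, K−S=0.0000, hold=1.3900 ⇒ V=1.3900 continue | (k=4,j=4): S=204.7009, K−S=0.0000, hold=0.0000 ⇒ V=0.0000 continue  boundary S*=97.1360
step 3: (k=3,j=0): S=106.6222, K−S=32.6378, hold=32.5728 ⇒ V=32.6378 exercise | (k=3,j=1): S=128.4643, K−S=10.7957, hold=15.7268 ⇒ V=15.7268 continue | (k=3,j=2): S=154.7809, K−S=0.0000, hold=4.8478 ⇒ V=4.8478 continue | (k=3,j=3): S=186.4886, K−S=0.0000, hold=0.6951 ⇒ V=0.6951 continue  boundary S*=106.6222
step 2: (k=2,j=0): S=117.0348, K−S=22.2252, hold=24.1217 ⇒ V=24.1217 continue | (k=2,j=1): S=141.0100, K−S=0.0000, hold=10.2691 ⇒ V=10.2691 continue | (k=2,j=2): S=169.8966, K−S=0.0000, hold=2.7691 ⇒ V=2.7691 continue  boundary S*=-
step 1: (k=1,j=0): S=128.4643, K−S=10.7957, hold=17.1561 ⇒ V=17.1561 continue | (k=1,j=1): S=154.7809, K−S=0.0000, hold=6.5088 ⇒ V=6.5088 continue  boundary S*=-
step 0: (k=0,j=0): S=141.0100, K−S=0.0000, hold=11.8077 ⇒ V=11.8077 continue  boundary S*=-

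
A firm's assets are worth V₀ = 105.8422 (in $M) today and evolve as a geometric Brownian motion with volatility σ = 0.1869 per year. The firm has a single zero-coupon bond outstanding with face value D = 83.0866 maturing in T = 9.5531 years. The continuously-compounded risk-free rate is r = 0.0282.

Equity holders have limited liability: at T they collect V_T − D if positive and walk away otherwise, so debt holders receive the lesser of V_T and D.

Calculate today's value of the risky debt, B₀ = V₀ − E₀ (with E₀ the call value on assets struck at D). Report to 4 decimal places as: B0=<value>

B0=58.7036

Equity is a call on the firm's assets struck at D = 83.0866:
d₁ = [ln(V₀/D) + (r + σ²/2)T] / (σ√T)
   = [ln(105.8422/83.0866) + (0.0282 + 0.5·0.1869²)·9.5531] / (0.1869·√9.5531)
   = [0.242066 + 0.436250] / 0.577672 = 1.174223
d₂ = d₁ − σ√T = 1.174223 − 0.577672 = 0.596551
N(d₁) = 0.879847,  N(d₂) = 0.724596,  e^(−rT) = 0.763840
E₀ = V₀·N(d₁) − D·e^(−rT)·N(d₂)
   = 105.8422·0.879847 − 83.0866·0.763840·0.724596 = 47.138568
B₀ = V₀ − E₀ = 105.8422 − 47.138568 = 58.703632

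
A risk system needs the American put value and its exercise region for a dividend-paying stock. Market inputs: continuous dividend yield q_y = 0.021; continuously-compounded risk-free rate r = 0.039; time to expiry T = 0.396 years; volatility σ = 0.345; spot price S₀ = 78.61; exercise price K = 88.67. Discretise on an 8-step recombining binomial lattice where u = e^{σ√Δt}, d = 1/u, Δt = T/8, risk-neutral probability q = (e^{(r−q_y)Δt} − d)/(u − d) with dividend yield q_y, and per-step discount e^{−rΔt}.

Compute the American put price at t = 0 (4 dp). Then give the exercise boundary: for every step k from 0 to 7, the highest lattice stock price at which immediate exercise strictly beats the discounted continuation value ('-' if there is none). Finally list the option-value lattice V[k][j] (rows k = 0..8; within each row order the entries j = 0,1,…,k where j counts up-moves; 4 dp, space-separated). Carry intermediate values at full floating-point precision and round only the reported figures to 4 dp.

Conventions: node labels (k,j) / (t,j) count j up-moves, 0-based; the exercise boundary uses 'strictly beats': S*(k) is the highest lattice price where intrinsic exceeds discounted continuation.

price = 12.9668
boundary = - - - 62.4412 67.4228 62.4412 67.4228 72.8018
tree:
12.9668
16.9429 8.8236
21.4382 12.2678 5.2251
26.2288 16.4693 7.8839 2.4409
30.8423 21.2472 11.4941 4.1065 0.6934
35.1149 26.2288 16.0517 6.7316 1.3533 0.0000
39.0719 30.8423 21.2472 10.6342 2.6412 0.0000 0.0000
42.7365 35.1149 26.2288 15.8682 5.1546 0.0000 0.0000 0.0000
46.1303 39.0719 30.8423 21.2472 10.0600 0.0000 0.0000 0.0000 0.0000

Δt=0.04950  u=1.07978  d=0.92611  q=0.48662  discount=0.99807
step 8 (expiry): payoffs max(K−S,0) = 46.1303 39.0719 30.8423 21.2472 10.0600 0.0000 0.0000 0.0000 0.0000
step 7: (k=7,j=0): S=45.9335, K−S=42.7365, hold=42.6132 ⇒ V=42.7365 exercise | (k=7,j=1): S=53.5551, K−S=35.1149, hold=34.9995 ⇒ V=35.1149 exercise | (k=7,j=2): S=62.4412, K−S=26.2288, hold=26.1226 ⇒ V=26.2288 exercise | (k=7,j=3): S=72.8018, K−S=15.8682, hold=15.7728 ⇒ V=15.8682 exercise | (k=7,j=4): S=84.8815, K−S=3.7885, hold=5.1546 ⇒ V=5.1546 continue | (k=7,j=5): S=98.9656, K−S=0.0000, hold=0.0000 ⇒ V=0.0000 continue | (k=7,j=6): S=115.3865, K−S=0.0000, hold=0.0000 ⇒ V=0.0000 continue | (k=7,j=7): S=134.5321, K−S=0.0000, hold=0.0000 ⇒ V=0.0000 continue  boundary S*=72.8018
step 6: (k=6,j=0): S=49.5981, K−S=39.0719, hold=38.9524 ⇒ V=39.0719 exercise | (k=6,j=1): S=57.8277, K−S=30.8423, hold=30.7313 ⇒ V=30.8423 exercise | (k=6,j=2): S=67.4228, K−S=21.2472, hold=21.1462 ⇒ V=21.2472 exercise | (k=6,j=3): S=78.6100, K−S=10.0600, hold=10.6342 ⇒ V=10.6342 continue | (k=6,j=4): S=91.6534, K−S=0.0000, hold=2.6412 ⇒ V=2.6412 continue | (k=6,j=5): S=106.8611, K−S=0.0000, hold=0.0000 ⇒ V=0.0000 continue | (k=6,j=6): S=124.5921, K−S=0.0000, hold=0.0000 ⇒ V=0.0000 continue  boundary S*=67.4228
step 5: (k=5,j=0): S=53.5551, K−S=35.1149, hold=34.9995 ⇒ V=35.1149 exercise | (k=5,j=1): S=62.4412, K−S=26.2288, hold=26.1226 ⇒ V=26.2288 exercise | (k=5,j=2): S=72.8018, K−S=15.8682, hold=16.0517 ⇒ V=16.0517 continue | (k=5,j=3): S=84.8815, K−S=3.7885, hold=6.7316 ⇒ V=6.7316 continue | (k=5,j=4): S=98.9656, K−S=0.0000, hold=1.3533 ⇒ V=1.3533 continue | (k=5,j=5): S=115.3865, K−S=0.0000, hold=0.0000 ⇒ V=0.0000 continue  boundary S*=62.4412
step 4: (k=4,j=0): S=57.8277, K−S=30.8423, hold=30.7313 ⇒ V=30.8423 exercise | (k=4,j=1): S=67.4228, K−S=21.2472, hold=21.2353 ⇒ V=21.2472 exercise | (k=4,j=2): S=78.6100, K−S=10.0600, hold=11.4941 ⇒ V=11.4941 continue | (k=4,j=3): S=91.6534, K−S=0.0000, hold=4.1065 ⇒ V=4.1065 continue | (k=4,j=4): S=106.8611, K−S=0.0000, hold=0.6934 ⇒ V=0.6934 continue  boundary S*=67.4228
step 3: (k=3,j=0): S=62.4412, K−S=26.2288, hold=26.1226 ⇒ V=26.2288 exercise | (k=3,j=1): S=72.8018, K−S=15.8682, hold=16.4693 ⇒ V=16.4693 continue | (k=3,j=2): S=84.8815, K−S=3.7885, hold=7.8839 ⇒ V=7.8839 continue | (k=3,j=3): S=98.9656, K−S=0.0000, hold=2.4409 ⇒ V=2.4409 continue  boundary S*=62.4412
step 2: (k=2,j=0): S=67.4228, K−S=21.2472, hold=21.4382 ⇒ V=21.4382 continue | (k=2,j=1): S=78.6100, K−S=10.0600, hold=12.2678 ⇒ V=12.2678 continue | (k=2,j=2): S=91.6534, K−S=0.0000, hold=5.2251 ⇒ V=5.2251 continue  boundary S*=-
step 1: (k=1,j=0): S=72.8018, K−S=15.8682, hold=16.9429 ⇒ V=16.9429 continue | (k=1,j=1): S=84.8815, K−S=3.7885, hold=8.8236 ⇒ V=8.8236 continue  boundary S*=-
step 0: (k=0,j=0): S=78.6100, K−S=10.0600, hold=12.9668 ⇒ V=12.9668 continue  boundary S*=-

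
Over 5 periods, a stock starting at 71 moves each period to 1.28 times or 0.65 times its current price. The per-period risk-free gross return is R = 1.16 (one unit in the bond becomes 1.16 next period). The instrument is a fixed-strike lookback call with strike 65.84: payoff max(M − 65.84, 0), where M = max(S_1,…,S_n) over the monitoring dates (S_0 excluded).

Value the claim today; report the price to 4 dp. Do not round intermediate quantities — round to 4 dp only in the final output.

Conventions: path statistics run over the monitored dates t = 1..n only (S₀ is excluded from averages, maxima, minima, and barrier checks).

price = 47.4637

No-arbitrage gives p* = (R−d)/(u−d) = 0.8095: enumerate every path, weight its payoff by its p*-probability, and discount by R^5.
Enumerate all 2^5 = 32 price paths (U = up ×1.28, D = down ×0.65); each path with k up-moves has probability p*^k·(1−p*)^(5−k).
DDDDD: M=46.1500, payoff=0.0000, prob=0.000251
UDDDD: M=90.8800, payoff=25.0400, prob=0.001066
DUDDD: M=59.0720, payoff=0.0000, prob=0.001066
UUDDD: M=116.3264, payoff=50.4864, prob=0.004529
DDUDD: M=46.1500, payoff=0.0000, prob=0.001066
UDUDD: M=90.8800, payoff=25.0400, prob=0.004529
DUUDD: M=75.6122, payoff=9.7722, prob=0.004529
UUUDD: M=148.8978, payoff=83.0578, prob=0.019247
DDDUD: M=46.1500, payoff=0.0000, prob=0.001066
UDDUD: M=90.8800, payoff=25.0400, prob=0.004529
DUDUD: M=59.0720, payoff=0.0000, prob=0.004529
UUDUD: M=116.3264, payoff=50.4864, prob=0.019247
DDUUD: M=49.1479, payoff=0.0000, prob=0.004529
UDUUD: M=96.7836, payoff=30.9436, prob=0.019247
DUUUD: M=96.7836, payoff=30.9436, prob=0.019247
UUUUD: M=190.5892, payoff=124.7492, prob=0.081801
DDDDU: M=46.1500, payoff=0.0000, prob=0.001066
UDDDU: M=90.8800, payoff=25.0400, prob=0.004529
DUDDU: M=59.0720, payoff=0.0000, prob=0.004529
UUDDU: M=116.3264, payoff=50.4864, prob=0.019247
DDUDU: M=46.1500, payoff=0.0000, prob=0.004529
UDUDU: M=90.8800, payoff=25.0400, prob=0.019247
DUUDU: M=75.6122, payoff=9.7722, prob=0.019247
UUUDU: M=148.8978, payoff=83.0578, prob=0.081801
DDDUU: M=46.1500, payoff=0.0000, prob=0.004529
UDDUU: M=90.8800, payoff=25.0400, prob=0.019247
DUDUU: M=62.9093, payoff=0.0000, prob=0.019247
UUDUU: M=123.8830, payoff=58.0430, prob=0.081801
DDUUU: M=62.9093, payoff=0.0000, prob=0.019247
UDUUU: M=123.8830, payoff=58.0430, prob=0.081801
DUUUU: M=123.8830, payoff=58.0430, prob=0.081801
UUUUU: M=243.9541, payoff=178.1141, prob=0.347655
Price = Σ prob·payoff / R^5 = 99.690033 / 2.100342 = 47.4637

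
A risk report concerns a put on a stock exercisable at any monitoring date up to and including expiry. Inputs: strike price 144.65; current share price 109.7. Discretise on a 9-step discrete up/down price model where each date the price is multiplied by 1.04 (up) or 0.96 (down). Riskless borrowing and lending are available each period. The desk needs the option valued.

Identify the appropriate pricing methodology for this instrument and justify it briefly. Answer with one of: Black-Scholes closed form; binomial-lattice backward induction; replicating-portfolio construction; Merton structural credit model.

Key observation: the defining feature is the embedded early-exercise option across 9 discrete dates on the spot-109.7 tree; pricing the strike-144.65 put means working backward with an exercise test at every node.

framework: binomial-lattice backward induction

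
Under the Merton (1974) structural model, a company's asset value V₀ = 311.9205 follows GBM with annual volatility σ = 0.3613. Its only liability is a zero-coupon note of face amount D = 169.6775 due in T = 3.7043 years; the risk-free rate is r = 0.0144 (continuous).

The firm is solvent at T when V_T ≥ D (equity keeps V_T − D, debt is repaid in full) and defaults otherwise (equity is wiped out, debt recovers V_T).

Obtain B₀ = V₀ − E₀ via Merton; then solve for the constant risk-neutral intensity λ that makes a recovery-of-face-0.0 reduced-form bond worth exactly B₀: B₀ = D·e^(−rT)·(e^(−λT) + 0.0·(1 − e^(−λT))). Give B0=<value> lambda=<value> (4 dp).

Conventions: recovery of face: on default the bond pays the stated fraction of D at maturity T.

B0=147.1878 lambda=0.0240

Equity is a call on the firm's assets struck at D = 169.6775:
d₁ = [ln(V₀/D) + (r + σ²/2)T] / (σ√T)
   = [ln(311.9205/169.6775) + (0.0144 + 0.5·0.3613²)·3.7043] / (0.3613·√3.7043)
   = [0.608849 + 0.295117] / 0.695378 = 1.299963
d₂ = d₁ − σ√T = 1.299963 − 0.695378 = 0.604585
N(d₁) = 0.903193,  N(d₂) = 0.727273,  e^(−rT) = 0.948056
E₀ = V₀·N(d₁) − D·e^(−rT)·N(d₂)
   = 311.9205·0.903193 − 169.6775·0.948056·0.727273 = 164.732684
B₀ = V₀ − E₀ = 311.9205 − 164.732684 = 147.187816
e^(−λT) = (B₀·e^(rT)/D − 0)/(1 − 0) = (147.1878·1.054790/169.6775 − 0)/1 = 0.91498433
λ = −ln(0.91498433)/3.7043 = 0.023985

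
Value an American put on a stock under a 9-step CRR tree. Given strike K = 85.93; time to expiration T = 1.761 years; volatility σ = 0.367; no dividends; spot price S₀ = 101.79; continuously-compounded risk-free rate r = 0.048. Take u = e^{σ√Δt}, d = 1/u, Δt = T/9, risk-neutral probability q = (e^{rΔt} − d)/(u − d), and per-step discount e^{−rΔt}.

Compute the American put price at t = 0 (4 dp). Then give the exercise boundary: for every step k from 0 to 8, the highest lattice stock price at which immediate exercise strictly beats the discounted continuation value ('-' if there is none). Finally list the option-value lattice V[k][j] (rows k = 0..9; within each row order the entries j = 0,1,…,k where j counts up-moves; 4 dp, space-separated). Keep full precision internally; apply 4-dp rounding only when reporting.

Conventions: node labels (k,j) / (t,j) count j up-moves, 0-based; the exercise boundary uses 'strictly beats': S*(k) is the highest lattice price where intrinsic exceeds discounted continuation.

price = 8.4335
boundary = - - - - 53.1731 45.2053 53.1731 62.5454 73.5697
tree:
8.4335
12.4048 4.4371
17.7419 7.0547 1.7812
24.5624 10.9415 3.1204 0.4132
32.7569 16.4545 5.3788 0.8153 0.0000
40.7247 23.8013 9.0778 1.6087 0.0000 0.0000
47.4986 32.7569 14.8817 3.1744 0.0000 0.0000 0.0000
53.2575 40.7247 23.3846 6.2639 0.0000 0.0000 0.0000 0.0000
58.1534 47.4986 32.7569 12.3603 0.0000 0.0000 0.0000 0.0000 0.0000
62.3156 53.2575 40.7247 23.3846 0.0000 0.0000 0.0000 0.0000 0.0000 0.0000

params: Δt=0.19567 u=1.17626 d=0.85015 q=0.48844 e^(-rΔt)=0.99065
t_9 payoffs: 62.3156 53.2575 40.7247 23.3846 0.0000 0.0000 0.0000 0.0000 0.0000 0.0000
t_8: node(8,0) S=27.7766 payoff=58.1534 vs cont=57.3501 → 58.1534 [stop]  node(8,1) S=38.4314 payoff=47.4986 vs cont=46.6953 → 47.4986 [stop]  node(8,2) S=53.1731 payoff=32.7569 vs cont=31.9536 → 32.7569 [stop]  node(8,3) S=73.5697 payoff=12.3603 vs cont=11.8508 → 12.3603 [stop]  node(8,4) S=101.7900 payoff=0.0000 vs cont=0.0000 → 0.0000 [wait]  node(8,5) S=140.8353 payoff=0.0000 vs cont=0.0000 → 0.0000 [wait]  node(8,6) S=194.8578 payoff=0.0000 vs cont=0.0000 → 0.0000 [wait]  node(8,7) S=269.6027 payoff=0.0000 vs cont=0.0000 → 0.0000 [wait]  node(8,8) S=373.0188 payoff=0.0000 vs cont=0.0000 → 0.0000 [wait]  ⇒ S*(8)=73.5697
t_7: node(7,0) S=32.6725 payoff=53.2575 vs cont=52.4542 → 53.2575 [stop]  node(7,1) S=45.2053 payoff=40.7247 vs cont=39.9214 → 40.7247 [stop]  node(7,2) S=62.5454 payoff=23.3846 vs cont=22.5813 → 23.3846 [stop]  node(7,3) S=86.5370 payoff=0.0000 vs cont=6.2639 → 6.2639 [wait]  node(7,4) S=119.7315 payoff=0.0000 vs cont=0.0000 → 0.0000 [wait]  node(7,5) S=165.6589 payoff=0.0000 vs cont=0.0000 → 0.0000 [wait]  node(7,6) S=229.2034 payoff=0.0000 vs cont=0.0000 → 0.0000 [wait]  node(7,7) S=317.1228 payoff=0.0000 vs cont=0.0000 → 0.0000 [wait]  ⇒ S*(7)=62.5454
t_6: node(6,0) S=38.4314 payoff=47.4986 vs cont=46.6953 → 47.4986 [stop]  node(6,1) S=53.1731 payoff=32.7569 vs cont=31.9536 → 32.7569 [stop]  node(6,2) S=73.5697 payoff=12.3603 vs cont=14.8817 → 14.8817 [wait]  node(6,3) S=101.7900 payoff=0.0000 vs cont=3.1744 → 3.1744 [wait]  node(6,4) S=140.8353 payoff=0.0000 vs cont=0.0000 → 0.0000 [wait]  node(6,5) S=194.8578 payoff=0.0000 vs cont=0.0000 → 0.0000 [wait]  node(6,6) S=269.6027 payoff=0.0000 vs cont=0.0000 → 0.0000 [wait]  ⇒ S*(6)=53.1731
t_5: node(5,0) S=45.2053 payoff=40.7247 vs cont=39.9214 → 40.7247 [stop]  node(5,1) S=62.5454 payoff=23.3846 vs cont=23.8013 → 23.8013 [wait]  node(5,2) S=86.5370 payoff=0.0000 vs cont=9.0778 → 9.0778 [wait]  node(5,3) S=119.7315 payoff=0.0000 vs cont=1.6087 → 1.6087 [wait]  node(5,4) S=165.6589 payoff=0.0000 vs cont=0.0000 → 0.0000 [wait]  node(5,5) S=229.2034 payoff=0.0000 vs cont=0.0000 → 0.0000 [wait]  ⇒ S*(5)=45.2053
t_4: node(4,0) S=53.1731 payoff=32.7569 vs cont=32.1552 → 32.7569 [stop]  node(4,1) S=73.5697 payoff=12.3603 vs cont=16.4545 → 16.4545 [wait]  node(4,2) S=101.7900 payoff=0.0000 vs cont=5.3788 → 5.3788 [wait]  node(4,3) S=140.8353 payoff=0.0000 vs cont=0.8153 → 0.8153 [wait]  node(4,4) S=194.8578 payoff=0.0000 vs cont=0.0000 → 0.0000 [wait]  ⇒ S*(4)=53.1731
t_3: node(3,0) S=62.5454 payoff=23.3846 vs cont=24.5624 → 24.5624 [wait]  node(3,1) S=86.5370 payoff=0.0000 vs cont=10.9415 → 10.9415 [wait]  node(3,2) S=119.7315 payoff=0.0000 vs cont=3.1204 → 3.1204 [wait]  node(3,3) S=165.6589 payoff=0.0000 vs cont=0.4132 → 0.4132 [wait]  ⇒ S*(3)=-
t_2: node(2,0) S=73.5697 payoff=12.3603 vs cont=17.7419 → 17.7419 [wait]  node(2,1) S=101.7900 payoff=0.0000 vs cont=7.0547 → 7.0547 [wait]  node(2,2) S=140.8353 payoff=0.0000 vs cont=1.7812 → 1.7812 [wait]  ⇒ S*(2)=-
t_1: node(1,0) S=86.5370 payoff=0.0000 vs cont=12.4048 → 12.4048 [wait]  node(1,1) S=119.7315 payoff=0.0000 vs cont=4.4371 → 4.4371 [wait]  ⇒ S*(1)=-
t_0: node(0,0) S=101.7900 payoff=0.0000 vs cont=8.4335 → 8.4335 [wait]  ⇒ S*(0)=-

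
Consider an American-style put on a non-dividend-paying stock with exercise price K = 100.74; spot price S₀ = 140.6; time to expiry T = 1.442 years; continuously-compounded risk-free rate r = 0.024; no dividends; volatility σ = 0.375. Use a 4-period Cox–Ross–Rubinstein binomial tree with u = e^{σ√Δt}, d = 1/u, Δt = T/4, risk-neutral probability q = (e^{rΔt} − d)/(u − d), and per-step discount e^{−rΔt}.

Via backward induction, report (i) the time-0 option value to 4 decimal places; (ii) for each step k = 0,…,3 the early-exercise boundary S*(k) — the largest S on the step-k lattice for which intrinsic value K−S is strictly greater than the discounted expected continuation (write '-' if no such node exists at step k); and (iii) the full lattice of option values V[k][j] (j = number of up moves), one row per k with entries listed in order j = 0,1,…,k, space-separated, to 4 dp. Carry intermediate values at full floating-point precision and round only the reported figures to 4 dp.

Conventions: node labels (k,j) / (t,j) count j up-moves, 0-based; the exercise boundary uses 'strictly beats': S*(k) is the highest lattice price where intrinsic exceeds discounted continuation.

price = 6.7111
boundary = - - - 71.5539
tree:
6.7111
11.1617 1.6767
18.2524 3.1500 0.0000
29.1861 5.9178 0.0000 0.0000
43.6120 11.1175 0.0000 0.0000 0.0000

params: Δt=0.36050 u=1.25252 d=0.79839 q=0.46308 e^(-rΔt)=0.99139
t_4 payoffs: 43.6120 11.1175 0.0000 0.0000 0.0000
t_3: node(3,0) S=71.5539 payoff=29.1861 vs cont=28.3183 → 29.1861 [stop]  node(3,1) S=112.2538 payoff=0.0000 vs cont=5.9178 → 5.9178 [wait]  node(3,2) S=176.1041 payoff=0.0000 vs cont=0.0000 → 0.0000 [wait]  node(3,3) S=276.2725 payoff=0.0000 vs cont=0.0000 → 0.0000 [wait]  ⇒ S*(3)=71.5539
t_2: node(2,0) S=89.6225 payoff=11.1175 vs cont=18.2524 → 18.2524 [wait]  node(2,1) S=140.6000 payoff=0.0000 vs cont=3.1500 → 3.1500 [wait]  node(2,2) S=220.5736 payoff=0.0000 vs cont=0.0000 → 0.0000 [wait]  ⇒ S*(2)=-
t_1: node(1,0) S=112.2538 payoff=0.0000 vs cont=11.1617 → 11.1617 [wait]  node(1,1) S=176.1041 payoff=0.0000 vs cont=1.6767 → 1.6767 [wait]  ⇒ S*(1)=-
t_0: node(0,0) S=140.6000 payoff=0.0000 vs cont=6.7111 → 6.7111 [wait]  ⇒ S*(0)=-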